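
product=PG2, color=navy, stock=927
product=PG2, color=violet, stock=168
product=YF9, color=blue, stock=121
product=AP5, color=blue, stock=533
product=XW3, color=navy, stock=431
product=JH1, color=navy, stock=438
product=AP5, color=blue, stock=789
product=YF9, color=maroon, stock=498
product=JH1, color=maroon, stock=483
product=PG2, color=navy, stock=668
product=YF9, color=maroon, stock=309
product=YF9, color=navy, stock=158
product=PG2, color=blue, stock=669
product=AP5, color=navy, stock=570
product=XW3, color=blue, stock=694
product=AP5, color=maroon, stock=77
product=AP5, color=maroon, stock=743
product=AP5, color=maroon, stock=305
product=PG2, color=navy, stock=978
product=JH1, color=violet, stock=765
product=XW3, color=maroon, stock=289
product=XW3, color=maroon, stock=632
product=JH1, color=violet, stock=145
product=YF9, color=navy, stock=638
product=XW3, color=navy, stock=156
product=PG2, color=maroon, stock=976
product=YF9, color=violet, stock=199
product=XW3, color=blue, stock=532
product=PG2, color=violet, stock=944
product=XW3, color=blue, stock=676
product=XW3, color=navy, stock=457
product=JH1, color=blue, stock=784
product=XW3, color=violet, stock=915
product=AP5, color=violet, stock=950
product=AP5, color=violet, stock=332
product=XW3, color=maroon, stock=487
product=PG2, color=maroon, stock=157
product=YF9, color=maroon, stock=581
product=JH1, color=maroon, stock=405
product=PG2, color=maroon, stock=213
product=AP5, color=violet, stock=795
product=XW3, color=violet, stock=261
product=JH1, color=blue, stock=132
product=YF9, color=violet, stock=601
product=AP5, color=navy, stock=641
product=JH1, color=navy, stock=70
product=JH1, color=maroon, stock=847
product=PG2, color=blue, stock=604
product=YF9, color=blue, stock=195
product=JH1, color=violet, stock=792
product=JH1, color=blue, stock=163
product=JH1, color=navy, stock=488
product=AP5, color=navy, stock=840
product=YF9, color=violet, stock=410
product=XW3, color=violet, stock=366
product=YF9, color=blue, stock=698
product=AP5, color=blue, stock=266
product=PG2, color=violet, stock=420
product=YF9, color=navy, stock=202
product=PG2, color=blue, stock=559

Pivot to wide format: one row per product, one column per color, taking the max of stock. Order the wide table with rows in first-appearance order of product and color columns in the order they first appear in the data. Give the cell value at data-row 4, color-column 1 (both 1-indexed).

457

With rows in first-appearance order of product, row 4 is product=XW3. color columns in first-appearance order: navy, violet, blue, maroon; column 1 is navy.
Long rows with product=XW3, color=navy: max(431, 156, 457) = 457.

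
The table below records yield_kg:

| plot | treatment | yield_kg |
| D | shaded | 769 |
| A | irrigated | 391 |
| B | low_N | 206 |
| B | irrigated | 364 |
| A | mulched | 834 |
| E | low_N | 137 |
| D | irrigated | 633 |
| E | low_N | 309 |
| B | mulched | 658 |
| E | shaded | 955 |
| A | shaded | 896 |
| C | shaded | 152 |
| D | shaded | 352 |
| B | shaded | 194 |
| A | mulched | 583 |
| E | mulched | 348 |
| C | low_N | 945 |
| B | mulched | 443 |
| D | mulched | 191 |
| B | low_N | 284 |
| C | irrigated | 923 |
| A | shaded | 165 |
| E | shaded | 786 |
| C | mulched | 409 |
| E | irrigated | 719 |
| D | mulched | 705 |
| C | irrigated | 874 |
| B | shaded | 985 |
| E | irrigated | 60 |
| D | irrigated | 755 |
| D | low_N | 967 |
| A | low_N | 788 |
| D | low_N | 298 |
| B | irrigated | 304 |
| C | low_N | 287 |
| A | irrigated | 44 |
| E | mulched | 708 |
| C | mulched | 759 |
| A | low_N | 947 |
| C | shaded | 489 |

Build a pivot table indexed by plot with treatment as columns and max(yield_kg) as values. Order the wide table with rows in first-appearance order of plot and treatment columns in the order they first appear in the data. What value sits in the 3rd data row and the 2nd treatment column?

With rows in first-appearance order of plot, row 3 is plot=B. treatment columns in first-appearance order: shaded, irrigated, low_N, mulched; column 2 is irrigated.
Long rows with plot=B, treatment=irrigated: max(364, 304) = 364.

364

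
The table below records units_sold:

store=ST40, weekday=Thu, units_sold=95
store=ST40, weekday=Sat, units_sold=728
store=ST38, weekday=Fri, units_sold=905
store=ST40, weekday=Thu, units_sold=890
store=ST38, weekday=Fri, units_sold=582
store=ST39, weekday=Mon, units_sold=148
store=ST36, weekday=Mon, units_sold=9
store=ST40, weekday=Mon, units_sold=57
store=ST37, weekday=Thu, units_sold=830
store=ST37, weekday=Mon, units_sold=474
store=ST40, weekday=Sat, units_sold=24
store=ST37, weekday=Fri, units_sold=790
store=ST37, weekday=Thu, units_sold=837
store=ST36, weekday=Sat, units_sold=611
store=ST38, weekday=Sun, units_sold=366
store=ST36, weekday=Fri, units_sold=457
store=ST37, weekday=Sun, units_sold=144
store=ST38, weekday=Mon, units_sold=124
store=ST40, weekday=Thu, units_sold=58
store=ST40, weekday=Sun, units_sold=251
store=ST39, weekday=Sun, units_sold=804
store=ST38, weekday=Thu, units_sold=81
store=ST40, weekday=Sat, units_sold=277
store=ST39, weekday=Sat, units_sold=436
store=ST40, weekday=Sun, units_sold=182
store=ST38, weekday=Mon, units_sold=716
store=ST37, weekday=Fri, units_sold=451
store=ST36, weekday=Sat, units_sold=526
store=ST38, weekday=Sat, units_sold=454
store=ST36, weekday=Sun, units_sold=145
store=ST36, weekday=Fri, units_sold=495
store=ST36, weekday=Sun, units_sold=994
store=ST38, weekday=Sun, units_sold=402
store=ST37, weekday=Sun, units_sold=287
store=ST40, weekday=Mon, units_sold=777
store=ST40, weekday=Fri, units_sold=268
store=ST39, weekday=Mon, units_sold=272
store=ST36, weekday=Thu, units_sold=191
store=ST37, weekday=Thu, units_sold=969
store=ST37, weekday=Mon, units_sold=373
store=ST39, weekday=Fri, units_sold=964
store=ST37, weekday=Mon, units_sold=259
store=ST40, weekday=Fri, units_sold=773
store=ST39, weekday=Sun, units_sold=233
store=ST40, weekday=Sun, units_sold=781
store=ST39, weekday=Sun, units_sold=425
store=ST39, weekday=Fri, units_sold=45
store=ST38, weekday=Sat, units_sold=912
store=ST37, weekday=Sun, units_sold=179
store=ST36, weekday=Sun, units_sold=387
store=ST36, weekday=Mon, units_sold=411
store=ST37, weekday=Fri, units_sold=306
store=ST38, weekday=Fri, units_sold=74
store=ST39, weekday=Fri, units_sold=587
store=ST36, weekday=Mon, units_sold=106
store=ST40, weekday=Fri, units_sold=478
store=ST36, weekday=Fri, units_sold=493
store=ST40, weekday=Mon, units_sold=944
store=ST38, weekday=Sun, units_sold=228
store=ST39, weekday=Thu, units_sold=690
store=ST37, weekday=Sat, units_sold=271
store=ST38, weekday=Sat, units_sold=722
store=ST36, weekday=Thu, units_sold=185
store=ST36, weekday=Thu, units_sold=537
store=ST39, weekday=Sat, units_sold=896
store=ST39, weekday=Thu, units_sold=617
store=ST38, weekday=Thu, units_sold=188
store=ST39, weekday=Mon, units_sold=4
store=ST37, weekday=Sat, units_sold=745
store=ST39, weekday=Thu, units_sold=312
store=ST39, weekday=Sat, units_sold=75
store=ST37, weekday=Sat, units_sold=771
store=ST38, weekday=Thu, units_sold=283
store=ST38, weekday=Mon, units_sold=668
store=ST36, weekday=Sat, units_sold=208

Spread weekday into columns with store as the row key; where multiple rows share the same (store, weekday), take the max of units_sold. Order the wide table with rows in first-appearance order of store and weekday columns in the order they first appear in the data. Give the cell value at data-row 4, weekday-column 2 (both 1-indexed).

611

With rows in first-appearance order of store, row 4 is store=ST36. weekday columns in first-appearance order: Thu, Sat, Fri, Mon, Sun; column 2 is Sat.
Long rows with store=ST36, weekday=Sat: max(611, 526, 208) = 611.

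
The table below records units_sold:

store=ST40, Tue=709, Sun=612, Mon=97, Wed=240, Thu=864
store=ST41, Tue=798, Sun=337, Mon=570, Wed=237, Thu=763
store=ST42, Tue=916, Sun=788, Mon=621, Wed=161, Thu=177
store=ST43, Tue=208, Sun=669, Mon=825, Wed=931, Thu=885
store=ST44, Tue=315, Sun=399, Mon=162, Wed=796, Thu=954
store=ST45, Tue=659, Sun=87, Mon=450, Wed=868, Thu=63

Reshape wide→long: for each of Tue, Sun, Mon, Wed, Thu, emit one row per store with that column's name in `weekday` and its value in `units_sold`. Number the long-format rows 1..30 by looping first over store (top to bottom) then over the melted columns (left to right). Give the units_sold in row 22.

30 rows total (6 × 5). Row 22: index ⌊(22-1)/5⌋ = 4 into store → ST44; (22-1) mod 5 = 1 into the melted columns → Sun.
So row 22 is (ST44, Sun, 399); units_sold = 399.

399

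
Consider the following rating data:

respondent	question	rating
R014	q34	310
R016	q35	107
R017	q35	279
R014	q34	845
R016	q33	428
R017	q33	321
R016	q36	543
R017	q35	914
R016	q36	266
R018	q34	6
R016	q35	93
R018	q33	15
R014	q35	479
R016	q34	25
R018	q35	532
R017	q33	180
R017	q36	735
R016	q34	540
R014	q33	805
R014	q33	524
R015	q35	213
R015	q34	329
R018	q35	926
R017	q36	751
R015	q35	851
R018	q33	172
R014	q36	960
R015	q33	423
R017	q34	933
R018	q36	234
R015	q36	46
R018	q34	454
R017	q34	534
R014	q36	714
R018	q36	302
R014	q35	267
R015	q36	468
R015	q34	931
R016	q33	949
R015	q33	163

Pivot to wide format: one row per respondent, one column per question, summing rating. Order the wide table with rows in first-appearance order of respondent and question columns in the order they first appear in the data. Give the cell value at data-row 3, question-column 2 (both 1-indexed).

With rows in first-appearance order of respondent, row 3 is respondent=R017. question columns in first-appearance order: q34, q35, q33, q36; column 2 is q35.
Long rows with respondent=R017, question=q35: 279 + 914 = 1193.

1193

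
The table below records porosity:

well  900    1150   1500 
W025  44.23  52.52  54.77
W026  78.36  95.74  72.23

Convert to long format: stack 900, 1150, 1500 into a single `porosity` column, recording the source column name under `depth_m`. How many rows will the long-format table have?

2 well values × 3 melted columns = 6 rows.

6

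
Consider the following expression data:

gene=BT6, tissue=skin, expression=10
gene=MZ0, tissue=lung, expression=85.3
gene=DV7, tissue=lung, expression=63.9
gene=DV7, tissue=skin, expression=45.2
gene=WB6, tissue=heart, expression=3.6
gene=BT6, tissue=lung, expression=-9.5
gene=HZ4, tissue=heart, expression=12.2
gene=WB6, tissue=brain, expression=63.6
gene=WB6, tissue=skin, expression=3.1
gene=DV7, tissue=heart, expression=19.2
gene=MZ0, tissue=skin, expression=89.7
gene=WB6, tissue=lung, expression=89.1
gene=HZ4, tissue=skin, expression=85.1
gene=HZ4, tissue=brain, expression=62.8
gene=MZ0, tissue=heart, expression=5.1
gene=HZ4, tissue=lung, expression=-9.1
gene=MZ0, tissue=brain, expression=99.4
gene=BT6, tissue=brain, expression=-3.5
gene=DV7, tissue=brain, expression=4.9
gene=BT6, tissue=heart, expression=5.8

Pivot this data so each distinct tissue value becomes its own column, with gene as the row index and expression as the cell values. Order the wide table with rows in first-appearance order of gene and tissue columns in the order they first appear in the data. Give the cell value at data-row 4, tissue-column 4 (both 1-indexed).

With rows in first-appearance order of gene, row 4 is gene=WB6. tissue columns in first-appearance order: skin, lung, heart, brain; column 4 is brain.
Long rows with gene=WB6, tissue=brain: expression = 63.6.

63.6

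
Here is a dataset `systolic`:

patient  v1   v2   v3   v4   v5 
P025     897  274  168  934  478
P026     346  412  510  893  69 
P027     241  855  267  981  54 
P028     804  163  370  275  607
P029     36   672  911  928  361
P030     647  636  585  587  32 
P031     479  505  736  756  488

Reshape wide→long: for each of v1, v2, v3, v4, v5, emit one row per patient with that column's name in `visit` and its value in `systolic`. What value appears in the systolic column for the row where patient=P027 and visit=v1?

Unpivoting turns each (patient, wide-column) pair into one long row.
The wide cell at row P027, column v1 holds 241, so the long row (P027, v1) has systolic=241.

241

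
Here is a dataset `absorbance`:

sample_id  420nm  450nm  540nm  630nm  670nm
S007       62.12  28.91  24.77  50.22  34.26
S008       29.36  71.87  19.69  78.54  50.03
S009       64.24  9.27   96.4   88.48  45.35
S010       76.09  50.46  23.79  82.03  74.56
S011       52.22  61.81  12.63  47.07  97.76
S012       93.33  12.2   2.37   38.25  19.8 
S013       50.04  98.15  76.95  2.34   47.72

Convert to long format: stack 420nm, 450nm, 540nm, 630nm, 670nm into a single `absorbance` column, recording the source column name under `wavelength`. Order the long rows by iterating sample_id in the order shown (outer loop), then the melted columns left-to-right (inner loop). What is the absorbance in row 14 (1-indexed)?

35 rows total (7 × 5). Row 14: index ⌊(14-1)/5⌋ = 2 into sample_id → S009; (14-1) mod 5 = 3 into the melted columns → 630nm.
So row 14 is (S009, 630nm, 88.48); absorbance = 88.48.

88.48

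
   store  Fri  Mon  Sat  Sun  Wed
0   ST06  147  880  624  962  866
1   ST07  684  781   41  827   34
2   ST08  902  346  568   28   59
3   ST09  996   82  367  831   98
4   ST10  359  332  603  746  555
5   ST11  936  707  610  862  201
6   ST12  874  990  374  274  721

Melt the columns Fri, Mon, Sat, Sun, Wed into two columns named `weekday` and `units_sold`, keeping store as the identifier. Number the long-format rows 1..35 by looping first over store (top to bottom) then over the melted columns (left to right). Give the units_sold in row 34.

274

35 rows total (7 × 5). Row 34: index ⌊(34-1)/5⌋ = 6 into store → ST12; (34-1) mod 5 = 3 into the melted columns → Sun.
So row 34 is (ST12, Sun, 274); units_sold = 274.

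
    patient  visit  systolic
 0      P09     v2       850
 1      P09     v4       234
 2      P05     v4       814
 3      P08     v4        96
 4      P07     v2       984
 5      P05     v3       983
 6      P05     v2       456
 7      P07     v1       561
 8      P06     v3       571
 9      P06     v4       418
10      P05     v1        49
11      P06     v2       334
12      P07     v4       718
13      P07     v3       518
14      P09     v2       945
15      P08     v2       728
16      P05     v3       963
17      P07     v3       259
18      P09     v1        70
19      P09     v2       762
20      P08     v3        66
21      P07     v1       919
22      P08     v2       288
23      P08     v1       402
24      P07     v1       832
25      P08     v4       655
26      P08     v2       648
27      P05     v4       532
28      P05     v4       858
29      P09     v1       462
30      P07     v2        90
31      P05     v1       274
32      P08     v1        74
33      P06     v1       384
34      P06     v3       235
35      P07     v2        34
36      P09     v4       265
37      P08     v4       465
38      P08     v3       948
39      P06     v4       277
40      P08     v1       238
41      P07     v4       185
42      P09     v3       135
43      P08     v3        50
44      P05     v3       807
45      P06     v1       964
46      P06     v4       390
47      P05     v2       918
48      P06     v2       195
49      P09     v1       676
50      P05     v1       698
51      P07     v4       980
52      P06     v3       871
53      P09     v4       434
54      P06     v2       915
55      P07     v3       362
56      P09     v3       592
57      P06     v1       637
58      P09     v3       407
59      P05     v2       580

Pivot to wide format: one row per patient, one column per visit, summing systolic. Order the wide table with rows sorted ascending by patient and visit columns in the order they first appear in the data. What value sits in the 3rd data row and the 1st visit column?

1108

With rows sorted ascending by patient, row 3 is patient=P07. visit columns in first-appearance order: v2, v4, v3, v1; column 1 is v2.
Long rows with patient=P07, visit=v2: 984 + 90 + 34 = 1108.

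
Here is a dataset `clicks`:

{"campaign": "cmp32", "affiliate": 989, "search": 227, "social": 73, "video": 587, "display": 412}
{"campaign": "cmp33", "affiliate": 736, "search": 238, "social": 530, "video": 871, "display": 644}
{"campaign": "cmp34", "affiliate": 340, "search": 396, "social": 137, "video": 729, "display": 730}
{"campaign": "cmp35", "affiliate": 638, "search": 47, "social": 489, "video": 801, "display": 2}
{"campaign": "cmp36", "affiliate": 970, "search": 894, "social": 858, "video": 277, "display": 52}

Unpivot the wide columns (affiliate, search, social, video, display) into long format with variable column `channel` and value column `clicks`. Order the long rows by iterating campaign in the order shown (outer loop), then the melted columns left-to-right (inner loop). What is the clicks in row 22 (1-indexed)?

25 rows total (5 × 5). Row 22: index ⌊(22-1)/5⌋ = 4 into campaign → cmp36; (22-1) mod 5 = 1 into the melted columns → search.
So row 22 is (cmp36, search, 894); clicks = 894.

894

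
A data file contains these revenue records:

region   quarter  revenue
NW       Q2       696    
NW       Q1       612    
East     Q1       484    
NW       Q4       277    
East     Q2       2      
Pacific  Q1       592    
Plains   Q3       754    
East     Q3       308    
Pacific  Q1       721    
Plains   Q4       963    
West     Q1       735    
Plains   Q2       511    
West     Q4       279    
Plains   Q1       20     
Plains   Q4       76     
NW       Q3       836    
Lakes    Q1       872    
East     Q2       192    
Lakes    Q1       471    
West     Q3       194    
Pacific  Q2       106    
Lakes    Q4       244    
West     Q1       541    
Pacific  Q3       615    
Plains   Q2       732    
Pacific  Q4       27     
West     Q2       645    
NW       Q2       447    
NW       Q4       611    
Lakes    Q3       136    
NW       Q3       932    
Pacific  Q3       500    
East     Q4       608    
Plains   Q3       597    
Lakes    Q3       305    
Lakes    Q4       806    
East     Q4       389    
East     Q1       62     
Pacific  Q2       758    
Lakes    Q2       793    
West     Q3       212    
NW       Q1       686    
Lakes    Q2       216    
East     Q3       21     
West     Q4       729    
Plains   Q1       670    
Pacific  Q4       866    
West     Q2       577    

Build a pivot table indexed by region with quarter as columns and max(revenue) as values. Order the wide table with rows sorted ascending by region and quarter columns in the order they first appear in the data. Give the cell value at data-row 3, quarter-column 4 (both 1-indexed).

With rows sorted ascending by region, row 3 is region=NW. quarter columns in first-appearance order: Q2, Q1, Q4, Q3; column 4 is Q3.
Long rows with region=NW, quarter=Q3: max(836, 932) = 932.

932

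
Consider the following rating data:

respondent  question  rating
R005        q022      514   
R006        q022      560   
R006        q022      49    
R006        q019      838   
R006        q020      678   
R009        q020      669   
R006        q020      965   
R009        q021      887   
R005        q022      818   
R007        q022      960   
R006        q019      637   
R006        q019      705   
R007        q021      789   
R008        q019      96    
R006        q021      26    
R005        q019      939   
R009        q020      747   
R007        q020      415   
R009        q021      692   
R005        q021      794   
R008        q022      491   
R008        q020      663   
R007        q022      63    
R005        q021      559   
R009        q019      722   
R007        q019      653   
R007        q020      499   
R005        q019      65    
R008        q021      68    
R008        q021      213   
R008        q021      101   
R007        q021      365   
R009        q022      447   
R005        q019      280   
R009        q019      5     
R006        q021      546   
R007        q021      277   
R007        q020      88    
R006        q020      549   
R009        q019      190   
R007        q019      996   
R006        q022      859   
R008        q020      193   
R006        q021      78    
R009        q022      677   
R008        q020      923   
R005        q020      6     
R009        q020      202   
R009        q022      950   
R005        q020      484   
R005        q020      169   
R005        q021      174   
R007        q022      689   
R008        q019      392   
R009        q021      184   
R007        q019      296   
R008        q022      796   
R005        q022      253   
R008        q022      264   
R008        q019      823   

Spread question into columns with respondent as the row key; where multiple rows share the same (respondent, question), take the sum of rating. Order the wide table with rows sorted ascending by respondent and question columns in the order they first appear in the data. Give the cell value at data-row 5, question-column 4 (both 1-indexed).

With rows sorted ascending by respondent, row 5 is respondent=R009. question columns in first-appearance order: q022, q019, q020, q021; column 4 is q021.
Long rows with respondent=R009, question=q021: 887 + 692 + 184 = 1763.

1763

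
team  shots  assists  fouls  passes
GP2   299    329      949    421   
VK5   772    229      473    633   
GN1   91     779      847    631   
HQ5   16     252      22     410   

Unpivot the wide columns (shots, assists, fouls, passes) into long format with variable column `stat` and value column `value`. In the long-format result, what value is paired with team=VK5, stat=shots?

Unpivoting turns each (team, wide-column) pair into one long row.
The wide cell at row VK5, column shots holds 772, so the long row (VK5, shots) has value=772.

772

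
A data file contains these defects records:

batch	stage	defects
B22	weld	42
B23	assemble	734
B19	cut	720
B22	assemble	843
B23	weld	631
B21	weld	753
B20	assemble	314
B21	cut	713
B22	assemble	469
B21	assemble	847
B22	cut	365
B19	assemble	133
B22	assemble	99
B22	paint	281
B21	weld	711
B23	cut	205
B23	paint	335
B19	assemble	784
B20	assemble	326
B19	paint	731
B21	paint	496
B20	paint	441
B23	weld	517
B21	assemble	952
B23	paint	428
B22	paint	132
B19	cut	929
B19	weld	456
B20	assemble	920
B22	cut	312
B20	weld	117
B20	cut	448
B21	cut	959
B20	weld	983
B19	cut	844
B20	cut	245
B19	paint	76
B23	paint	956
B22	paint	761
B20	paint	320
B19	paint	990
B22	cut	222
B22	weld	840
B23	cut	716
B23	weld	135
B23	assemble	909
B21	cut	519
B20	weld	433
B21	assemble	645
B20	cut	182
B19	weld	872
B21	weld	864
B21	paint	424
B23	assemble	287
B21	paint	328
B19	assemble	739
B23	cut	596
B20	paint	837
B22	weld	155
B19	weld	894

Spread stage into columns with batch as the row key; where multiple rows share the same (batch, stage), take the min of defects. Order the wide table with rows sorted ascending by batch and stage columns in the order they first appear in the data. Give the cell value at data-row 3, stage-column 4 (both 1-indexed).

328

With rows sorted ascending by batch, row 3 is batch=B21. stage columns in first-appearance order: weld, assemble, cut, paint; column 4 is paint.
Long rows with batch=B21, stage=paint: min(496, 424, 328) = 328.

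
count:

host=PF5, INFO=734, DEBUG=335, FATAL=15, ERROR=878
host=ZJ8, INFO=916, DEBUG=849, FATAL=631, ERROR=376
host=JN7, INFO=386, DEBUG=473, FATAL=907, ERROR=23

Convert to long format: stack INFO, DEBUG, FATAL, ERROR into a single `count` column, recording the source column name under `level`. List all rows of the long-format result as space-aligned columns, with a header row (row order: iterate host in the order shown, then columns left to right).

host  level  count
PF5   INFO   734  
PF5   DEBUG  335  
PF5   FATAL  15   
PF5   ERROR  878  
ZJ8   INFO   916  
ZJ8   DEBUG  849  
ZJ8   FATAL  631  
ZJ8   ERROR  376  
JN7   INFO   386  
JN7   DEBUG  473  
JN7   FATAL  907  
JN7   ERROR  23   

Each (host, column) pair becomes one row: 3 × 4 = 12 rows.
For example, (PF5, INFO) → count=734.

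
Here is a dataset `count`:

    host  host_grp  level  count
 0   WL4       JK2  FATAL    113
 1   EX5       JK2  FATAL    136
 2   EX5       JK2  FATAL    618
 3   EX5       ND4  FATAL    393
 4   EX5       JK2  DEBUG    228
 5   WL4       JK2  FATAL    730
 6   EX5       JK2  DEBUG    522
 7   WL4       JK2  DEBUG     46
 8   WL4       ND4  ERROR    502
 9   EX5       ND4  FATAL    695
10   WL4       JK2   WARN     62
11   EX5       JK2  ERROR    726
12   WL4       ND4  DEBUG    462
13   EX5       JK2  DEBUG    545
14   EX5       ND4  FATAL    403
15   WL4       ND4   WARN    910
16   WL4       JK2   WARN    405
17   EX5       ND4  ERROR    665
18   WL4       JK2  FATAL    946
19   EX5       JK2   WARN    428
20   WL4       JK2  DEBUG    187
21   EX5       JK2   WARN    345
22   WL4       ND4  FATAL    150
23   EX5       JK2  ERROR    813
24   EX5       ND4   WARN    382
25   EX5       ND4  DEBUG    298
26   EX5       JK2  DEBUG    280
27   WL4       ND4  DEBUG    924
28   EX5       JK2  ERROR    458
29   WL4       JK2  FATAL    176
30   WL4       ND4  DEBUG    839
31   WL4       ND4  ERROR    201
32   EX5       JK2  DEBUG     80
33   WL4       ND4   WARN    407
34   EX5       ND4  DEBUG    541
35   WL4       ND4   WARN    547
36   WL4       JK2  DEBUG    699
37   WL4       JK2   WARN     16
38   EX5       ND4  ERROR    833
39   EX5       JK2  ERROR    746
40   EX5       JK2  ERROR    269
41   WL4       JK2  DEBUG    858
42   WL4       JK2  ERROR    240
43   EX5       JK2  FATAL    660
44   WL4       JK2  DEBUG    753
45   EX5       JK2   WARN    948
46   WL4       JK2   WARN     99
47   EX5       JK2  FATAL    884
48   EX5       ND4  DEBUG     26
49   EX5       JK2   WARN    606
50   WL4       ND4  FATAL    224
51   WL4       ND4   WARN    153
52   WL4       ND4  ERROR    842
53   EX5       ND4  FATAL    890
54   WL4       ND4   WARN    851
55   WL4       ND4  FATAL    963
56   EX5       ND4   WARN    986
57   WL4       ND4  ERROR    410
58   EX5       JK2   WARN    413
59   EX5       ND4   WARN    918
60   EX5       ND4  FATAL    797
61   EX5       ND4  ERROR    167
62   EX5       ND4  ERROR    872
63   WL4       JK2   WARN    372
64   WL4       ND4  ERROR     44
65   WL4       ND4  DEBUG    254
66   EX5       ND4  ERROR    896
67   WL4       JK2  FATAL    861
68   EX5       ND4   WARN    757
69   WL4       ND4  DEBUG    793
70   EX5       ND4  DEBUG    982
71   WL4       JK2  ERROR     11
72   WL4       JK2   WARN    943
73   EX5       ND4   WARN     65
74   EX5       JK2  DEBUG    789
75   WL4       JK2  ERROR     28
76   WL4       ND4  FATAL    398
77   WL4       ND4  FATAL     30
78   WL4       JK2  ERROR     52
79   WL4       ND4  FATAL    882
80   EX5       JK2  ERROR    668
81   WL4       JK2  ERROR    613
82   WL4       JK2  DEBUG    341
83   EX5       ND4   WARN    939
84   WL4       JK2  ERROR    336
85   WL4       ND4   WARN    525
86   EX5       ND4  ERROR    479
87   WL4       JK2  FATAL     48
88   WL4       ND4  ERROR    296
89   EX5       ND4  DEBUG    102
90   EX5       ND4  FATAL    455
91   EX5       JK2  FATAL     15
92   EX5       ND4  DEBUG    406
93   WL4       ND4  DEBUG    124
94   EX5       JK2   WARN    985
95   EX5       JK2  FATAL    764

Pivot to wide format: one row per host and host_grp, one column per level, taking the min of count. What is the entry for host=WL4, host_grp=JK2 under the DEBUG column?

Rows with host=WL4, host_grp=JK2 and level=DEBUG: count values are 46, 187, 699, 858, 753, 341.
min(46, 187, 699, 858, 753, 341) = 46.

46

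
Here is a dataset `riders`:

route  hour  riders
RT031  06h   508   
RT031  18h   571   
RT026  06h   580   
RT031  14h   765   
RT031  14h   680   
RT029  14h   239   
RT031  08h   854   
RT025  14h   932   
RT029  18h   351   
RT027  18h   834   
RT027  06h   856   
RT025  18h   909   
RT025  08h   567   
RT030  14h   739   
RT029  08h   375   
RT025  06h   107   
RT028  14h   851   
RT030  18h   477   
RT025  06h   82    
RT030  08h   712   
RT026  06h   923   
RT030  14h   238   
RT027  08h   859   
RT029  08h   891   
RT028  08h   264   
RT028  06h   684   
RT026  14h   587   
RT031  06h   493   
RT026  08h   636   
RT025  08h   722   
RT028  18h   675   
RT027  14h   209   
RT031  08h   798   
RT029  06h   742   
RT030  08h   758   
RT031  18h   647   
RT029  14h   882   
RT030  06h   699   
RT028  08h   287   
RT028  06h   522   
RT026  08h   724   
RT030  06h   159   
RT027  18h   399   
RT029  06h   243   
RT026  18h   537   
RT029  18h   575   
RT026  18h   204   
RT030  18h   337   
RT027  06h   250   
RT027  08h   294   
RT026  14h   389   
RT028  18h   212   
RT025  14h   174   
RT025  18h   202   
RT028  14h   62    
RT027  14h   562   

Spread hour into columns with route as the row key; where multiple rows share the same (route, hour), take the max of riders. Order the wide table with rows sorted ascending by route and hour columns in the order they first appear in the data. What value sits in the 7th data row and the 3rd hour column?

765

With rows sorted ascending by route, row 7 is route=RT031. hour columns in first-appearance order: 06h, 18h, 14h, 08h; column 3 is 14h.
Long rows with route=RT031, hour=14h: max(765, 680) = 765.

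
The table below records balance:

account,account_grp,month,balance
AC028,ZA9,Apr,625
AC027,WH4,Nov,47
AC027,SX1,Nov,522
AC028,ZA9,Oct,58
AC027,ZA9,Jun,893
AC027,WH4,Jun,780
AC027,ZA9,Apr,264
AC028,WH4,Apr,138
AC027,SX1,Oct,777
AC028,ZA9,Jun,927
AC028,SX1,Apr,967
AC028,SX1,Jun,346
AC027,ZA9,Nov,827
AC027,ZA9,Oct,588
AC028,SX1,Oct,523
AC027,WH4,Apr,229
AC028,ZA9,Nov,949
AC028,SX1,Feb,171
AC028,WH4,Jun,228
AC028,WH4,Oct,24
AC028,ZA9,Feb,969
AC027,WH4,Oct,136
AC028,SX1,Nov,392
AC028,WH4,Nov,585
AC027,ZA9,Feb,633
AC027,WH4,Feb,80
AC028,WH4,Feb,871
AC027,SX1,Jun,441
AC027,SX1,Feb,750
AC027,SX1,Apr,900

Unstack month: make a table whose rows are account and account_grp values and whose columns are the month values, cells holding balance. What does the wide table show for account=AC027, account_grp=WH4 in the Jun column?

Wide layout: rows indexed by account and account_grp, columns are the 5 distinct month values (Apr, Nov, Oct, Jun, Feb).
Cell (account=AC027, account_grp=WH4, month=Jun) draws from the long row where account=AC027, account_grp=WH4 and month=Jun, which has balance=780.

780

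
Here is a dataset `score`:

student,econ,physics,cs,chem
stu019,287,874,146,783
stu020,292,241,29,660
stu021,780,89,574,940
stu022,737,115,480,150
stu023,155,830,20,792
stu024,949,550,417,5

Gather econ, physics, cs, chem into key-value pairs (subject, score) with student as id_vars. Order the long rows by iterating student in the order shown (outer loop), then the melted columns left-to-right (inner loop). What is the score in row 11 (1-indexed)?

24 rows total (6 × 4). Row 11: index ⌊(11-1)/4⌋ = 2 into student → stu021; (11-1) mod 4 = 2 into the melted columns → cs.
So row 11 is (stu021, cs, 574); score = 574.

574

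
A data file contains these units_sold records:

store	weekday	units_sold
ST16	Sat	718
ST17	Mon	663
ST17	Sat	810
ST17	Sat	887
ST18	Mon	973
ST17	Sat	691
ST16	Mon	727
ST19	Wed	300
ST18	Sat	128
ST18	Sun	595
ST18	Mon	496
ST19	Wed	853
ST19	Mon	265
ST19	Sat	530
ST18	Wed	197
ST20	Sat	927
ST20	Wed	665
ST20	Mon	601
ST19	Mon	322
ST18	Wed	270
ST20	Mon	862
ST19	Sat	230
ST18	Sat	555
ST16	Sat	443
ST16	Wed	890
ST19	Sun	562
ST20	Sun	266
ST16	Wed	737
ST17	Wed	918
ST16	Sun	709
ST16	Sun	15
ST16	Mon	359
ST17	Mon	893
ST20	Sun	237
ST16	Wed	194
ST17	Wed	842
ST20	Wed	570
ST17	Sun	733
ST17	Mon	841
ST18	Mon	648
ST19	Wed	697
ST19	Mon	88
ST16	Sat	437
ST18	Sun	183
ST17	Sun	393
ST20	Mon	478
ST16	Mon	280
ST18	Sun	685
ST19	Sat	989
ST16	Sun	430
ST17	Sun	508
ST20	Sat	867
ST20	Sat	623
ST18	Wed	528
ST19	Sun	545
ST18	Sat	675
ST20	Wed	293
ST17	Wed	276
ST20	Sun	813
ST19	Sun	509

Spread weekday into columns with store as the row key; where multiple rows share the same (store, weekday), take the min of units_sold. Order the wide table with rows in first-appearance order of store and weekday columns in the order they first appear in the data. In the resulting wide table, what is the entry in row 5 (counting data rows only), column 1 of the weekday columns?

623

With rows in first-appearance order of store, row 5 is store=ST20. weekday columns in first-appearance order: Sat, Mon, Wed, Sun; column 1 is Sat.
Long rows with store=ST20, weekday=Sat: min(927, 867, 623) = 623.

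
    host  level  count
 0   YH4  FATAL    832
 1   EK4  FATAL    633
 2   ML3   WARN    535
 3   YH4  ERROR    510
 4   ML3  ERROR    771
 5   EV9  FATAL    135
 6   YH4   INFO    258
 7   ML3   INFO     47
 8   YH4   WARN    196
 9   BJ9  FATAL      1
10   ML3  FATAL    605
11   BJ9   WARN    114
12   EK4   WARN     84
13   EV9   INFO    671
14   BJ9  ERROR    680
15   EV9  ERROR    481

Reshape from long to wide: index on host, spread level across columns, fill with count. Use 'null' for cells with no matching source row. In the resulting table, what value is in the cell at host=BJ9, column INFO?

null

No long-format row has host=BJ9 and level=INFO, so the cell is null.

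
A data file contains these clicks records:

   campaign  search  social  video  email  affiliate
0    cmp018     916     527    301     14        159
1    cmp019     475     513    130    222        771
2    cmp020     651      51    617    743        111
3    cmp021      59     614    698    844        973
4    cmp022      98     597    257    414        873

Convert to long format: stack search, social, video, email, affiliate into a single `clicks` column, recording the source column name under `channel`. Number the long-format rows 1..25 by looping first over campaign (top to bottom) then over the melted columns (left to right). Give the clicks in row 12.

25 rows total (5 × 5). Row 12: index ⌊(12-1)/5⌋ = 2 into campaign → cmp020; (12-1) mod 5 = 1 into the melted columns → social.
So row 12 is (cmp020, social, 51); clicks = 51.

51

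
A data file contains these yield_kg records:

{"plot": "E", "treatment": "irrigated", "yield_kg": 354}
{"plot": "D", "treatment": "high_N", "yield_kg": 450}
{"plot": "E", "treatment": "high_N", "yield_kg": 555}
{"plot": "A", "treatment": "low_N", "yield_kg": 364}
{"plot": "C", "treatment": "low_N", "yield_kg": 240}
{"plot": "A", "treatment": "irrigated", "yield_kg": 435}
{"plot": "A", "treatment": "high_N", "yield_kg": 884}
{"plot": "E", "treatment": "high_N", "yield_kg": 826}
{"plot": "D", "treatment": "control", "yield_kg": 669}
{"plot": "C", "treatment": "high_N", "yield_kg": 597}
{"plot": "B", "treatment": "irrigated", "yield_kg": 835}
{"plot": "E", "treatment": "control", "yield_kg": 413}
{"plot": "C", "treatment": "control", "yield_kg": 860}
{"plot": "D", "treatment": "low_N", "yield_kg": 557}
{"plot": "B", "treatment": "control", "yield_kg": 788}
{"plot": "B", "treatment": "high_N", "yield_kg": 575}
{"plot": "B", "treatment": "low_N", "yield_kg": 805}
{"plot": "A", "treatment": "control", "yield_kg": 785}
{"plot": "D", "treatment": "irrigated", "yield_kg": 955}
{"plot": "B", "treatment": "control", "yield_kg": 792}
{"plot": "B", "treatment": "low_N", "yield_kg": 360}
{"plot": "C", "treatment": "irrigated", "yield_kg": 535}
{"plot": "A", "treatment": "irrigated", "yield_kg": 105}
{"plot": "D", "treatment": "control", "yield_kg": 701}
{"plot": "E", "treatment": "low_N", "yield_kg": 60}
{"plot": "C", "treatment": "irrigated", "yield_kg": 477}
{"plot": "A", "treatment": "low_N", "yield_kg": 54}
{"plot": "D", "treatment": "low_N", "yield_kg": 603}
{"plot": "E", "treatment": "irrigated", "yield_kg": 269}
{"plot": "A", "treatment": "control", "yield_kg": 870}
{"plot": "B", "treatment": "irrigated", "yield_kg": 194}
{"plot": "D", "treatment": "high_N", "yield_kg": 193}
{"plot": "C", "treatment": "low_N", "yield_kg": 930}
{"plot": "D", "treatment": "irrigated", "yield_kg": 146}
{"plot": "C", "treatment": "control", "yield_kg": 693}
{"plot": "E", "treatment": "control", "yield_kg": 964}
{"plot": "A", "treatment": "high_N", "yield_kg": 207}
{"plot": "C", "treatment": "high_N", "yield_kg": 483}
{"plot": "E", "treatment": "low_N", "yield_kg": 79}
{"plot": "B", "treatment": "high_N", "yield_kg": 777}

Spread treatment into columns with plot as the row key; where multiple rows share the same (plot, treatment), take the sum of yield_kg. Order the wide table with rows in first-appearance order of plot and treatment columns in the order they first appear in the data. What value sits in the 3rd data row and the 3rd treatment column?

With rows in first-appearance order of plot, row 3 is plot=A. treatment columns in first-appearance order: irrigated, high_N, low_N, control; column 3 is low_N.
Long rows with plot=A, treatment=low_N: 364 + 54 = 418.

418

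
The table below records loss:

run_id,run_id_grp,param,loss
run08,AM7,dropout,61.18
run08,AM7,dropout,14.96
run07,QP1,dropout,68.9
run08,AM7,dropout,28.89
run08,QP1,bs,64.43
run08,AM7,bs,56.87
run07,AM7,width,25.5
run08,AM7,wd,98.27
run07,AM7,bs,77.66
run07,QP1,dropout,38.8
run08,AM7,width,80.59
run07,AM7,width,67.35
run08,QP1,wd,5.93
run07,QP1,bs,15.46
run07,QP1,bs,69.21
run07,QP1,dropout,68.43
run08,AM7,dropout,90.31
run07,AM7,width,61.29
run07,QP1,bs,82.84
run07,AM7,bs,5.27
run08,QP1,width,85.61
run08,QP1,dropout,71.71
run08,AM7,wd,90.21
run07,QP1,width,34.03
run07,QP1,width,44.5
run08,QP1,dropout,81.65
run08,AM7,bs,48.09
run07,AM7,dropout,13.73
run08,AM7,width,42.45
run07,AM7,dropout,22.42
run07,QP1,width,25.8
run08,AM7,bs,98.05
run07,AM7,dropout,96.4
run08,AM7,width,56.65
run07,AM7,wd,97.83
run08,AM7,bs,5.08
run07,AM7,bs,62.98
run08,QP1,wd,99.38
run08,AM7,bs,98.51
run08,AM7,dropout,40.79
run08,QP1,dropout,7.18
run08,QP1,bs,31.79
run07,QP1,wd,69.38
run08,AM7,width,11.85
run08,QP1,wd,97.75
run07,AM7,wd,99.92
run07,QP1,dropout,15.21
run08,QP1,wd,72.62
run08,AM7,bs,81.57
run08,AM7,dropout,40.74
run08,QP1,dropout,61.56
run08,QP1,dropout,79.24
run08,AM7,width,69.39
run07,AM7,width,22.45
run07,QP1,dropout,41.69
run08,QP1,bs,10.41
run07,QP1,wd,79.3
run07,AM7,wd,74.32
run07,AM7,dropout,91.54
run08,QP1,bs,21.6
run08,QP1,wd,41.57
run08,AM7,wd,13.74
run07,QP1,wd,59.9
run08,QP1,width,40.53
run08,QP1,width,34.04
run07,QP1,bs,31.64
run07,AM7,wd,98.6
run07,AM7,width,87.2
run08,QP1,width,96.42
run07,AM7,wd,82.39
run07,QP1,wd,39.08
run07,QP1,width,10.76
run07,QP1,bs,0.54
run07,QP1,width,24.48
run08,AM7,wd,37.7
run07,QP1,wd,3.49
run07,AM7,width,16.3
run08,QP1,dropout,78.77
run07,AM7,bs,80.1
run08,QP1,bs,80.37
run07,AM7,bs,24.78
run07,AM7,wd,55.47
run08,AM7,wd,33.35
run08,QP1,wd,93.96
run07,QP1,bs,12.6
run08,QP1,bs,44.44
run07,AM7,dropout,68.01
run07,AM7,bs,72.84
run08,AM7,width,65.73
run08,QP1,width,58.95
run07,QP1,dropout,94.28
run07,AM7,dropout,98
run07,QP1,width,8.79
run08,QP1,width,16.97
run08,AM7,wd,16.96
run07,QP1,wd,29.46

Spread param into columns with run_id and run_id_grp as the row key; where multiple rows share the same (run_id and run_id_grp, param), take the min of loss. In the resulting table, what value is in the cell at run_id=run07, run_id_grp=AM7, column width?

16.3

Rows with run_id=run07, run_id_grp=AM7 and param=width: loss values are 25.5, 67.35, 61.29, 22.45, 87.2, 16.3.
min(25.5, 67.35, 61.29, 22.45, 87.2, 16.3) = 16.3.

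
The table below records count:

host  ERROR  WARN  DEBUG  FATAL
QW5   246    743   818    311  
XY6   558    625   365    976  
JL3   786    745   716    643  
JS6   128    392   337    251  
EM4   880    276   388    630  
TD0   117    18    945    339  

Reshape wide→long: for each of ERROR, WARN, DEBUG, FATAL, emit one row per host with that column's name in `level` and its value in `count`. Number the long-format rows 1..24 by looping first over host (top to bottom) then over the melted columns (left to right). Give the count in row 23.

945

24 rows total (6 × 4). Row 23: index ⌊(23-1)/4⌋ = 5 into host → TD0; (23-1) mod 4 = 2 into the melted columns → DEBUG.
So row 23 is (TD0, DEBUG, 945); count = 945.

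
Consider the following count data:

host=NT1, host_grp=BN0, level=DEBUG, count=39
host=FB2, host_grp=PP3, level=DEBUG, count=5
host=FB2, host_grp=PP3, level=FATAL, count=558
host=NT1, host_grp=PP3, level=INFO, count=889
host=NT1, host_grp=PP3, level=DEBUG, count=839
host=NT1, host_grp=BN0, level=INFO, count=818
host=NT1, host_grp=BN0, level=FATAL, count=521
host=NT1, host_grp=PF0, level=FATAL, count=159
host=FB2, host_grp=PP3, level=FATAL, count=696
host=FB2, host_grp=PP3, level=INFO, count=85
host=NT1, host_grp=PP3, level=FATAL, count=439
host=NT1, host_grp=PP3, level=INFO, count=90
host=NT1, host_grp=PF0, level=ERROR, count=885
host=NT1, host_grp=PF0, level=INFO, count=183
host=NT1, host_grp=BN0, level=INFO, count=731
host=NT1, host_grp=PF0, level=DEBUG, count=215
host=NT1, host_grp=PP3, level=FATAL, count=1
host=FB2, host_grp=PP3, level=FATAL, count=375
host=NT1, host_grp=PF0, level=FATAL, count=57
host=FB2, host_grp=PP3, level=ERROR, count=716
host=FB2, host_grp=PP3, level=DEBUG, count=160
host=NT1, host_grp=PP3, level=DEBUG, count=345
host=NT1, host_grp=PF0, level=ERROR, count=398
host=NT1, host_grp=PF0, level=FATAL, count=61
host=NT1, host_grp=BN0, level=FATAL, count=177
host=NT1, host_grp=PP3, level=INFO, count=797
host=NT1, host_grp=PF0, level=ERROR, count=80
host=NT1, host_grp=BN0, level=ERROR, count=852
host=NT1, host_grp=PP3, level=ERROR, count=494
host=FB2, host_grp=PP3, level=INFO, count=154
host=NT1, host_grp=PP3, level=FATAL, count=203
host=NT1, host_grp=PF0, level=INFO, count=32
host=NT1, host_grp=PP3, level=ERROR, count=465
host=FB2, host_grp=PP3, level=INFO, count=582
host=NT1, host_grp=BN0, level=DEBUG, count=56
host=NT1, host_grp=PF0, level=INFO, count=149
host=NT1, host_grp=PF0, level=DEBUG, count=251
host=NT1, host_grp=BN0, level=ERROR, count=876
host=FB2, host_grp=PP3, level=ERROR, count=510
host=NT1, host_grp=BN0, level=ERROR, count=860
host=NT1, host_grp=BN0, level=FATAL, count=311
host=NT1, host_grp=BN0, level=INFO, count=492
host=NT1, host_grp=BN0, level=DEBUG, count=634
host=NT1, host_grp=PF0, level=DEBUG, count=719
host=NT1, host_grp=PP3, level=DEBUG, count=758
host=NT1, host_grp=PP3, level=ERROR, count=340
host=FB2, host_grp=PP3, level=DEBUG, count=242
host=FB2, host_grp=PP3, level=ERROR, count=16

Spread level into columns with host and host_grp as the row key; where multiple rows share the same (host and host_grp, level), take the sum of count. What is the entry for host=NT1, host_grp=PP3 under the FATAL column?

643

Rows with host=NT1, host_grp=PP3 and level=FATAL: count values are 439, 1, 203.
439 + 1 + 203 = 643.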